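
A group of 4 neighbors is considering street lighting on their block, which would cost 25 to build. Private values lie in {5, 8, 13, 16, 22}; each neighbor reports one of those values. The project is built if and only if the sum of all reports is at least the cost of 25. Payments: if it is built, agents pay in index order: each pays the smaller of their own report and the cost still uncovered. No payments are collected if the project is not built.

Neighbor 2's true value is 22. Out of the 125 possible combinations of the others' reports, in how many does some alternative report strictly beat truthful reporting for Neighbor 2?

100

Others report (5, 5, 5): truth gives 2; report 13 gives 9 > 2. Violating.
Others report (5, 5, 8): truth gives 2; report 8 gives 14 > 2. Violating.
Others report (5, 5, 13): truth gives 2; report 5 gives 17 > 2. Violating.
Others report (5, 5, 16): truth gives 2; report 5 gives 17 > 2. Violating.
Others report (22, 5, 5): truth gives 19; no alternative beats it.
Others report (22, 5, 8): truth gives 19; no alternative beats it.
(Checking all 125 profiles: 100 have a profitable deviation, 25 do not.)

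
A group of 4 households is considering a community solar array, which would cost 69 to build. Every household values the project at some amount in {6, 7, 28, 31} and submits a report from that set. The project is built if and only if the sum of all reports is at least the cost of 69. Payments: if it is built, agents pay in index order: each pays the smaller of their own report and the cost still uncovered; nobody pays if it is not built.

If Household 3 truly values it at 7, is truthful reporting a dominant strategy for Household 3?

Consider the case where Household 1 reports 6, Household 2 reports 28 and Household 4 reports 31.
Truthful report 7: project built, pays 7, utility 7 - 7 = 0.
Report 6 instead: project built, pays 6, utility 7 - 6 = 1.
Since 1 > 0, reporting 6 is strictly better here, so truthful reporting is not dominant.

No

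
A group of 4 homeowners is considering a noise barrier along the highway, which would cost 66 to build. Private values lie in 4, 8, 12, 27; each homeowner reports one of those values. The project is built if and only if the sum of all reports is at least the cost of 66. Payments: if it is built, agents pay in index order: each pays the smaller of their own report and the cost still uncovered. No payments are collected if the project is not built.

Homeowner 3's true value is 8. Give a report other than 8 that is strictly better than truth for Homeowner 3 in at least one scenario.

4

Suppose Homeowner 1 reports 8, Homeowner 2 reports 27 and Homeowner 4 reports 27.
Report 8: project built, pays 8, utility 8 - 8 = 0.
Report 4: project built, pays 4, utility 8 - 4 = 4.
So reporting 4 beats truth here (4 > 0).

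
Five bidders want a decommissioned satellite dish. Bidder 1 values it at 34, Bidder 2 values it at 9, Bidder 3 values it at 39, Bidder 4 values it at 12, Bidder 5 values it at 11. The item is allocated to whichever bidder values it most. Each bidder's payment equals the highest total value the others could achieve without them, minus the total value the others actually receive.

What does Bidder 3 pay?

34

Bidder 3 has the highest value and receives the item.
Without Bidder 3, the item would go to the next-highest value, 34, so the others could achieve 34.
With Bidder 3 present and winning, the others receive nothing, so their total is 0.
Payment = 34 - 0 = 34.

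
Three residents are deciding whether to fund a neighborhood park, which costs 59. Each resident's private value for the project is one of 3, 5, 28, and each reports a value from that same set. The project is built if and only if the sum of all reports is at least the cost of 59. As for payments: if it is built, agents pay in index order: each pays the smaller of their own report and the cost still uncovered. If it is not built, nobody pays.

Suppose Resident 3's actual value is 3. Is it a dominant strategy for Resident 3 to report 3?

Yes

Check each profile of the others' reports and compare truth against every alternative report.
Others report (3, 3): truth gives 0, best alternative gives 0.
Others report (3, 5): truth gives 0, best alternative gives 0.
Others report (3, 28): truth gives 0, best alternative gives 0.
Others report (5, 3): truth gives 0, best alternative gives 0.
Others report (5, 5): truth gives 0, best alternative gives 0.
Others report (5, 28): truth gives 0, best alternative gives 0.
(Remaining 3 profiles checked similarly; truth is weakly best in each.)
In every case the truthful report is at least as good as any alternative, so it is a dominant strategy.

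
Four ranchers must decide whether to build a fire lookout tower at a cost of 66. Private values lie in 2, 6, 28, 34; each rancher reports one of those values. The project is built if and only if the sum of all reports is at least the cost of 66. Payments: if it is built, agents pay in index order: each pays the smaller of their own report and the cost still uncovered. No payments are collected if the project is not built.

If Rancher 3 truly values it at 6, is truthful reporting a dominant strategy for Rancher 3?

No

Consider the case where Rancher 1 reports 2, Rancher 2 reports 28 and Rancher 4 reports 34.
Truthful report 6: project built, pays 6, utility 6 - 6 = 0.
Report 2 instead: project built, pays 2, utility 6 - 2 = 4.
Since 4 > 0, reporting 2 is strictly better here, so truthful reporting is not dominant.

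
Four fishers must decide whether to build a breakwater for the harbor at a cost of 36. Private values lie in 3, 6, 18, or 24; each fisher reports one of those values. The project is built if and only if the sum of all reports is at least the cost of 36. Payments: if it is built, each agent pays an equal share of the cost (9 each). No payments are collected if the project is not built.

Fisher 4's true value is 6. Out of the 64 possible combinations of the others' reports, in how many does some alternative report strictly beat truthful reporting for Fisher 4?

6

Others report (3, 3, 24): truth gives -3; report 3 gives 0 > -3. Violating.
Others report (3, 24, 3): truth gives -3; report 3 gives 0 > -3. Violating.
Others report (6, 6, 18): truth gives -3; report 3 gives 0 > -3. Violating.
Others report (6, 18, 6): truth gives -3; report 3 gives 0 > -3. Violating.
Others report (3, 3, 3): truth gives 0; no alternative beats it.
Others report (3, 3, 6): truth gives 0; no alternative beats it.
(Checking all 64 profiles: 6 have a profitable deviation, 58 do not.)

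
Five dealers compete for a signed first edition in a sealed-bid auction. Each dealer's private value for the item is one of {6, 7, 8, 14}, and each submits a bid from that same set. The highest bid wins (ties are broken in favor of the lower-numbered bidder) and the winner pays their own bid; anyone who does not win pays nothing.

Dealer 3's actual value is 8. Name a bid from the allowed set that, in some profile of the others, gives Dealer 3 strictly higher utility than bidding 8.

Suppose Dealer 1 bids 6, Dealer 2 bids 6, Dealer 4 bids 6 and Dealer 5 bids 6.
Bid 8: wins, pays 8, utility 8 - 8 = 0.
Bid 7: wins, pays 7, utility 8 - 7 = 1.
So bidding 7 beats truth here (1 > 0).

7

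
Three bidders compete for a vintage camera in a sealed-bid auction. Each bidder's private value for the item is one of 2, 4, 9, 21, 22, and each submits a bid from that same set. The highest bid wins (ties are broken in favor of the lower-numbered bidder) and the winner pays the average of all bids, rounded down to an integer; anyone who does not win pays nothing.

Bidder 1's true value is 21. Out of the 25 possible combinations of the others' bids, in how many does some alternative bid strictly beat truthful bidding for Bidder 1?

Others bid (2, 2): truth gives 13; bid 2 gives 19 > 13. Violating.
Others bid (2, 4): truth gives 12; bid 4 gives 18 > 12. Violating.
Others bid (2, 9): truth gives 11; bid 9 gives 15 > 11. Violating.
Others bid (2, 22): truth gives 0; bid 22 gives 6 > 0. Violating.
Others bid (2, 21): truth gives 7; no alternative beats it.
Others bid (4, 21): truth gives 6; no alternative beats it.
(Checking all 25 profiles: 15 have a profitable deviation, 10 do not.)

15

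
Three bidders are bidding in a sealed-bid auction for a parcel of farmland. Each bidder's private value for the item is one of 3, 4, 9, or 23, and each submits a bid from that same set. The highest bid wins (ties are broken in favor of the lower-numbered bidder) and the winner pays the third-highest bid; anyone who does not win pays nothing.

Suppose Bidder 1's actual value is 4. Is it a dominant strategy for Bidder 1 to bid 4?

No

Consider the case where Bidder 2 bids 3 and Bidder 3 bids 9.
Truthful bid 4: loses, pays 0, utility 0.
Bid 9 instead: wins, pays 3, utility 4 - 3 = 1.
Since 1 > 0, bidding 9 is strictly better here, so truthful bidding is not dominant.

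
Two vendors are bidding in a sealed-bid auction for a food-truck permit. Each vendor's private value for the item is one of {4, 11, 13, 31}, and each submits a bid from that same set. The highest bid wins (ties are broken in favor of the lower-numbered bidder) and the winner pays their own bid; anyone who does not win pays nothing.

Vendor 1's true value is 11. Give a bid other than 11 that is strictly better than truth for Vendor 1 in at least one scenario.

Suppose Vendor 2 bids 4.
Bid 11: wins, pays 11, utility 11 - 11 = 0.
Bid 4: wins, pays 4, utility 11 - 4 = 7.
So bidding 4 beats truth here (7 > 0).

4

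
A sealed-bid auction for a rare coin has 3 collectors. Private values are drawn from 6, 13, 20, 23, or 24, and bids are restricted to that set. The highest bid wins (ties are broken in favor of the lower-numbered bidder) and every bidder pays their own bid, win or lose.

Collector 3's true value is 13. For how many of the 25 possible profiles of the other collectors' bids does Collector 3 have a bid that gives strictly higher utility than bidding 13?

Others bid (6, 13): truth gives -13; bid 6 gives -6 > -13. Violating.
Others bid (6, 20): truth gives -13; bid 6 gives -6 > -13. Violating.
Others bid (6, 23): truth gives -13; bid 6 gives -6 > -13. Violating.
Others bid (6, 24): truth gives -13; bid 6 gives -6 > -13. Violating.
Others bid (6, 6): truth gives 0; no alternative beats it.
(Checking all 25 profiles: 24 have a profitable deviation, 1 does not.)

24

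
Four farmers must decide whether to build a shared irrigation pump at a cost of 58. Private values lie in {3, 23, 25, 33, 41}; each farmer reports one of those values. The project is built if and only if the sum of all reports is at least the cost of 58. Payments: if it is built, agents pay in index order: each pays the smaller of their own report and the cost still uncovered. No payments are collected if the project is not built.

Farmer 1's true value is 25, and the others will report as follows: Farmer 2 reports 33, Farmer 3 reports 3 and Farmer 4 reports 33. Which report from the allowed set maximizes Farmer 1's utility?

Report 3: project built, pays 3, utility 25 - 3 = 22.
Report 23: project built, pays 23, utility 25 - 23 = 2.
Report 25: project built, pays 25, utility 25 - 25 = 0.
Report 33: project built, pays 33, utility 25 - 33 = -8.
Report 41: project built, pays 41, utility 25 - 41 = -16.
The best choice is 3 with utility 22.

3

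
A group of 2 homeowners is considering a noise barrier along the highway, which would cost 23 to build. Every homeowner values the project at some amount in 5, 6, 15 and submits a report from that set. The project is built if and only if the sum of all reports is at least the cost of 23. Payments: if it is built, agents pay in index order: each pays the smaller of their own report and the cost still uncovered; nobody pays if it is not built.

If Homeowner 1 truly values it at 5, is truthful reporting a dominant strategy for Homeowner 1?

Check each profile of the others' reports and compare truth against every alternative report.
Others report (5): truth gives 0, best alternative gives 0.
Others report (6): truth gives 0, best alternative gives 0.
Others report (15): truth gives 0, best alternative gives 0.
In every case the truthful report is at least as good as any alternative, so it is a dominant strategy.

Yes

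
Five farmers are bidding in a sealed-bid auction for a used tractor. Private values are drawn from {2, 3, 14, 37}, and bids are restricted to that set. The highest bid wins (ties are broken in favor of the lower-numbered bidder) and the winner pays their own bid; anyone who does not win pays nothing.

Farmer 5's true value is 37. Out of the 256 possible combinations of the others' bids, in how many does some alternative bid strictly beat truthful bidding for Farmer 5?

16

Others bid (2, 2, 2, 2): truth gives 0; bid 3 gives 34 > 0. Violating.
Others bid (2, 2, 2, 3): truth gives 0; bid 14 gives 23 > 0. Violating.
Others bid (2, 2, 3, 2): truth gives 0; bid 14 gives 23 > 0. Violating.
Others bid (2, 2, 3, 3): truth gives 0; bid 14 gives 23 > 0. Violating.
Others bid (2, 2, 2, 14): truth gives 0; no alternative beats it.
Others bid (2, 2, 2, 37): truth gives 0; no alternative beats it.
(Checking all 256 profiles: 16 have a profitable deviation, 240 do not.)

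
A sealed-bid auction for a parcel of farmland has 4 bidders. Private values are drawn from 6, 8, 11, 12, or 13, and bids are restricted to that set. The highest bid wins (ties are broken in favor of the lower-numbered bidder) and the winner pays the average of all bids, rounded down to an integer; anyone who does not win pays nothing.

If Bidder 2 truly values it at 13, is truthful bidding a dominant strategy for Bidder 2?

Consider the case where Bidder 1 bids 6, Bidder 3 bids 6 and Bidder 4 bids 6.
Truthful bid 13: wins, pays 7, utility 13 - 7 = 6.
Bid 8 instead: wins, pays 6, utility 13 - 6 = 7.
Since 7 > 6, bidding 8 is strictly better here, so truthful bidding is not dominant.

No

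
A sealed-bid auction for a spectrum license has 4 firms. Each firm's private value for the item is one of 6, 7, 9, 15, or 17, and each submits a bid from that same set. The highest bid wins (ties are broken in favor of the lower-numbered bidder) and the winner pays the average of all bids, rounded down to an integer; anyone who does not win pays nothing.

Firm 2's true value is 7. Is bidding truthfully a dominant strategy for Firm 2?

Yes

Check each profile of the others' bids and compare truth against every alternative bid.
Others bid (6, 6, 7): truth gives 1, best alternative gives 0.
Others bid (6, 7, 6): truth gives 1, best alternative gives 0.
Others bid (6, 7, 7): truth gives 1, best alternative gives 0.
Others bid (6, 6, 6): truth gives 1, best alternative gives 1.
Others bid (6, 6, 9): truth gives 0, best alternative gives 0.
Others bid (6, 6, 15): truth gives 0, best alternative gives 0.
(Remaining 119 profiles checked similarly; truth is weakly best in each.)
In every case the truthful bid is at least as good as any alternative, so it is a dominant strategy.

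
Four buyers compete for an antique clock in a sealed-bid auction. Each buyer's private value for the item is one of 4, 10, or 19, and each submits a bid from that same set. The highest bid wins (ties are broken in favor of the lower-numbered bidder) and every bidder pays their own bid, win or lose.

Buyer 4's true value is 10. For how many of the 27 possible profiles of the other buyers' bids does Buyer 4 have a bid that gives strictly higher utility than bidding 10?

26

Others bid (4, 4, 10): truth gives -10; bid 4 gives -4 > -10. Violating.
Others bid (4, 4, 19): truth gives -10; bid 4 gives -4 > -10. Violating.
Others bid (4, 10, 4): truth gives -10; bid 4 gives -4 > -10. Violating.
Others bid (4, 10, 10): truth gives -10; bid 4 gives -4 > -10. Violating.
Others bid (4, 4, 4): truth gives 0; no alternative beats it.
(Checking all 27 profiles: 26 have a profitable deviation, 1 does not.)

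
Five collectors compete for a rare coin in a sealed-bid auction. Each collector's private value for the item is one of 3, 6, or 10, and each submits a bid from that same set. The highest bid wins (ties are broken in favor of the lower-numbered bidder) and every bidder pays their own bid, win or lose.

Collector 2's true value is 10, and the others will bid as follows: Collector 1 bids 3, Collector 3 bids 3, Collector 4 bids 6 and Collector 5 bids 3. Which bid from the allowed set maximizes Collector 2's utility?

Bid 3: loses but pays 3, utility -3.
Bid 6: wins, pays 6, utility 10 - 6 = 4.
Bid 10: wins, pays 10, utility 10 - 10 = 0.
The best choice is 6 with utility 4.

6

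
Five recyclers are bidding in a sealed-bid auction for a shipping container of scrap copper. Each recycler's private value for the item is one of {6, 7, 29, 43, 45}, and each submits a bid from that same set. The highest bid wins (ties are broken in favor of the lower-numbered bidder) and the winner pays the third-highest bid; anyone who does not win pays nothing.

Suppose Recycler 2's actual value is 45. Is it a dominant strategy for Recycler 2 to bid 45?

Check each profile of the others' bids and compare truth against every alternative bid.
Others bid (6, 6, 6, 45): truth gives 39, best alternative gives 0.
Others bid (6, 6, 45, 6): truth gives 39, best alternative gives 0.
Others bid (6, 45, 6, 6): truth gives 39, best alternative gives 0.
Others bid (43, 6, 6, 6): truth gives 39, best alternative gives 0.
Others bid (6, 6, 7, 45): truth gives 38, best alternative gives 0.
Others bid (6, 6, 45, 7): truth gives 38, best alternative gives 0.
(Remaining 619 profiles checked similarly; truth is weakly best in each.)
In every case the truthful bid is at least as good as any alternative, so it is a dominant strategy.

Yes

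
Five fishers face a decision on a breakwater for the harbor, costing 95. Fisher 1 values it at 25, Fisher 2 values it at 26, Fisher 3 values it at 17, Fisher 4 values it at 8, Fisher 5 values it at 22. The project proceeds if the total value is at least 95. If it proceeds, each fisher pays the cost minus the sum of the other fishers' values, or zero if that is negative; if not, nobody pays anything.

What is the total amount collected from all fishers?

Total value 98 ≥ cost 95, so it is built.
Fisher 1: others sum to 73; max(0, 95 - 73) = 22.
Fisher 2: others sum to 72; max(0, 95 - 72) = 23.
Fisher 3: others sum to 81; max(0, 95 - 81) = 14.
Fisher 4: others sum to 90; max(0, 95 - 90) = 5.
Fisher 5: others sum to 76; max(0, 95 - 76) = 19.
Total collected = 22 + 23 + 14 + 5 + 19 = 83.

83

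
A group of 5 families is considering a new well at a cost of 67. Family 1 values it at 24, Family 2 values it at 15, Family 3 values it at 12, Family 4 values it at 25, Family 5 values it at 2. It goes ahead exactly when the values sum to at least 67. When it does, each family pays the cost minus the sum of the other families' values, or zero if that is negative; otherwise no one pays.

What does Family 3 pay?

1

Total value 78 ≥ cost 67, so the project is built.
The other families' values sum to 66.
Cost minus that sum is 67 - 66 = 1.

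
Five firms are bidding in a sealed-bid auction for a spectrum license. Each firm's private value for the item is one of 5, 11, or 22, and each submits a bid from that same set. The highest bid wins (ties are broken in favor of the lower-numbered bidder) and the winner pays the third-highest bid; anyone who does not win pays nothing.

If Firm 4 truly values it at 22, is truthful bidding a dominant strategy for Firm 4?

Yes

Check each profile of the others' bids and compare truth against every alternative bid.
Others bid (5, 5, 5, 22): truth gives 17, best alternative gives 0.
Others bid (5, 5, 11, 5): truth gives 17, best alternative gives 0.
Others bid (5, 11, 5, 5): truth gives 17, best alternative gives 0.
Others bid (11, 5, 5, 5): truth gives 17, best alternative gives 0.
Others bid (5, 5, 11, 11): truth gives 11, best alternative gives 0.
Others bid (5, 5, 11, 22): truth gives 11, best alternative gives 0.
(Remaining 75 profiles checked similarly; truth is weakly best in each.)
In every case the truthful bid is at least as good as any alternative, so it is a dominant strategy.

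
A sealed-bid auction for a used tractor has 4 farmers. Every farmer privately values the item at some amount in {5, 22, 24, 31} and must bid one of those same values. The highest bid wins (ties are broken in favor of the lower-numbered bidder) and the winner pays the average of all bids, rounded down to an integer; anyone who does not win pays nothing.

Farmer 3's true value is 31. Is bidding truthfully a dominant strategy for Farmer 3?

Consider the case where Farmer 1 bids 5, Farmer 2 bids 5 and Farmer 4 bids 5.
Truthful bid 31: wins, pays 11, utility 31 - 11 = 20.
Bid 22 instead: wins, pays 9, utility 31 - 9 = 22.
Since 22 > 20, bidding 22 is strictly better here, so truthful bidding is not dominant.

No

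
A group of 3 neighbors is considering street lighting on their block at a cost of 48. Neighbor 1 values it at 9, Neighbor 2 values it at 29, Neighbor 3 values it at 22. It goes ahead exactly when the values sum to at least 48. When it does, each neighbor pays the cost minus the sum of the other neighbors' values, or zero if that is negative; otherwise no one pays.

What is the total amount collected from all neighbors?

27

Total value 60 ≥ cost 48, so it is built.
Neighbor 1: others sum to 51; max(0, 48 - 51) = 0.
Neighbor 2: others sum to 31; max(0, 48 - 31) = 17.
Neighbor 3: others sum to 38; max(0, 48 - 38) = 10.
Total collected = 0 + 17 + 10 = 27.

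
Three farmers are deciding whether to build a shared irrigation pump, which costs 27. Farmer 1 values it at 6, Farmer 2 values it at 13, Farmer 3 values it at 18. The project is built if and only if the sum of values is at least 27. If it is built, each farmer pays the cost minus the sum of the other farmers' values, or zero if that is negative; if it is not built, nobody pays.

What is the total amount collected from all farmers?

11

Total value 37 ≥ cost 27, so it is built.
Farmer 1: others sum to 31; max(0, 27 - 31) = 0.
Farmer 2: others sum to 24; max(0, 27 - 24) = 3.
Farmer 3: others sum to 19; max(0, 27 - 19) = 8.
Total collected = 0 + 3 + 8 = 11.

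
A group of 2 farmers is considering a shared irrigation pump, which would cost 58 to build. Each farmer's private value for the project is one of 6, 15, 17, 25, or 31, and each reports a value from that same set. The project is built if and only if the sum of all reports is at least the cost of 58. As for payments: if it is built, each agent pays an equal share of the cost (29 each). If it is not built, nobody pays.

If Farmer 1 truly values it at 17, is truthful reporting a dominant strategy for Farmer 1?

Check each profile of the others' reports and compare truth against every alternative report.
Others report (6): truth gives 0, best alternative gives 0.
Others report (15): truth gives 0, best alternative gives 0.
Others report (17): truth gives 0, best alternative gives 0.
Others report (25): truth gives 0, best alternative gives 0.
Others report (31): truth gives 0, best alternative gives 0.
In every case the truthful report is at least as good as any alternative, so it is a dominant strategy.

Yes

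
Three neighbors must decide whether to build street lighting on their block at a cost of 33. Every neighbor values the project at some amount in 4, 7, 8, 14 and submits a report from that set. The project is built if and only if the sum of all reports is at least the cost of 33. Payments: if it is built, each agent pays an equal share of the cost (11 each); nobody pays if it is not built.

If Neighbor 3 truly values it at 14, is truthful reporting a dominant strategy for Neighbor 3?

Check each profile of the others' reports and compare truth against every alternative report.
Others report (7, 14): truth gives 3, best alternative gives 0.
Others report (8, 14): truth gives 3, best alternative gives 0.
Others report (14, 7): truth gives 3, best alternative gives 0.
Others report (14, 8): truth gives 3, best alternative gives 0.
Others report (14, 14): truth gives 3, best alternative gives 3.
Others report (4, 4): truth gives 0, best alternative gives 0.
(Remaining 10 profiles checked similarly; truth is weakly best in each.)
In every case the truthful report is at least as good as any alternative, so it is a dominant strategy.

Yes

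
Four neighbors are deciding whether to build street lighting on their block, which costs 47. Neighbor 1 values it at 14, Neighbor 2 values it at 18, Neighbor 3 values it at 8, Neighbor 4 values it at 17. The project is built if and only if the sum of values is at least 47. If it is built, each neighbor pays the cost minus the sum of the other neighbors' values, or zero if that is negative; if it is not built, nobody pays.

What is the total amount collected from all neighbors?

Total value 57 ≥ cost 47, so it is built.
Neighbor 1: others sum to 43; max(0, 47 - 43) = 4.
Neighbor 2: others sum to 39; max(0, 47 - 39) = 8.
Neighbor 3: others sum to 49; max(0, 47 - 49) = 0.
Neighbor 4: others sum to 40; max(0, 47 - 40) = 7.
Total collected = 4 + 8 + 0 + 7 = 19.

19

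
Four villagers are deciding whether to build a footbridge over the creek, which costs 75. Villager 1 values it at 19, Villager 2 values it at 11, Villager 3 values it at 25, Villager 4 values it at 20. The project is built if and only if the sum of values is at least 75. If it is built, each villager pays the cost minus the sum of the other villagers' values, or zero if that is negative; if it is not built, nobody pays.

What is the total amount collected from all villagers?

75

Total value 75 ≥ cost 75, so it is built.
Villager 1: others sum to 56; max(0, 75 - 56) = 19.
Villager 2: others sum to 64; max(0, 75 - 64) = 11.
Villager 3: others sum to 50; max(0, 75 - 50) = 25.
Villager 4: others sum to 55; max(0, 75 - 55) = 20.
Total collected = 19 + 11 + 25 + 20 = 75.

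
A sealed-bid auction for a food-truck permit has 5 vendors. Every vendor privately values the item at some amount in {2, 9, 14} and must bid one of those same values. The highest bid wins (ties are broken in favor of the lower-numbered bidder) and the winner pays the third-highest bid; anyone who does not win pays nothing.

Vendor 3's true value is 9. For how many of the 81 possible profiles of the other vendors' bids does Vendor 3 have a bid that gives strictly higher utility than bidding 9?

4

Others bid (2, 2, 2, 14): truth gives 0; bid 14 gives 7 > 0. Violating.
Others bid (2, 2, 14, 2): truth gives 0; bid 14 gives 7 > 0. Violating.
Others bid (2, 9, 2, 2): truth gives 0; bid 14 gives 7 > 0. Violating.
Others bid (9, 2, 2, 2): truth gives 0; bid 14 gives 7 > 0. Violating.
Others bid (2, 2, 2, 2): truth gives 7; no alternative beats it.
Others bid (2, 2, 2, 9): truth gives 7; no alternative beats it.
(Checking all 81 profiles: 4 have a profitable deviation, 77 do not.)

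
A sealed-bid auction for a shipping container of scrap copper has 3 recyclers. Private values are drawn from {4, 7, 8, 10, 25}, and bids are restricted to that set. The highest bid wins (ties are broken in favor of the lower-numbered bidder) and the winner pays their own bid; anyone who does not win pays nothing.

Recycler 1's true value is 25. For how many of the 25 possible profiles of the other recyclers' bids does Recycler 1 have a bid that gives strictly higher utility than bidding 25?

16

Others bid (4, 4): truth gives 0; bid 4 gives 21 > 0. Violating.
Others bid (4, 7): truth gives 0; bid 7 gives 18 > 0. Violating.
Others bid (4, 8): truth gives 0; bid 8 gives 17 > 0. Violating.
Others bid (4, 10): truth gives 0; bid 10 gives 15 > 0. Violating.
Others bid (4, 25): truth gives 0; no alternative beats it.
Others bid (7, 25): truth gives 0; no alternative beats it.
(Checking all 25 profiles: 16 have a profitable deviation, 9 do not.)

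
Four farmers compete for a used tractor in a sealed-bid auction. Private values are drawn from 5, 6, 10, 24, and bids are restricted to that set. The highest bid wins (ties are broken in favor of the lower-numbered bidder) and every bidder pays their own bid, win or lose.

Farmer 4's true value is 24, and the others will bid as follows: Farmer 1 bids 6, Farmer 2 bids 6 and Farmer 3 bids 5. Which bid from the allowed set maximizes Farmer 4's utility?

10

Bid 5: loses but pays 5, utility -5.
Bid 6: loses but pays 6, utility -6.
Bid 10: wins, pays 10, utility 24 - 10 = 14.
Bid 24: wins, pays 24, utility 24 - 24 = 0.
The best choice is 10 with utility 14.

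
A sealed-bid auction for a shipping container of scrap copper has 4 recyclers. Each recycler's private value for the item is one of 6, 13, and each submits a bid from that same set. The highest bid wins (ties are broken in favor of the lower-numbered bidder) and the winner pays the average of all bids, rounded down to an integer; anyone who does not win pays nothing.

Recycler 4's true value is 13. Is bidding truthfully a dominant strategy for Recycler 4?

Check each profile of the others' bids and compare truth against every alternative bid.
Others bid (6, 6, 6): truth gives 6, best alternative gives 0.
Others bid (6, 6, 13): truth gives 0, best alternative gives 0.
Others bid (6, 13, 6): truth gives 0, best alternative gives 0.
Others bid (6, 13, 13): truth gives 0, best alternative gives 0.
Others bid (13, 6, 6): truth gives 0, best alternative gives 0.
Others bid (13, 6, 13): truth gives 0, best alternative gives 0.
(Remaining 2 profiles checked similarly; truth is weakly best in each.)
In every case the truthful bid is at least as good as any alternative, so it is a dominant strategy.

Yes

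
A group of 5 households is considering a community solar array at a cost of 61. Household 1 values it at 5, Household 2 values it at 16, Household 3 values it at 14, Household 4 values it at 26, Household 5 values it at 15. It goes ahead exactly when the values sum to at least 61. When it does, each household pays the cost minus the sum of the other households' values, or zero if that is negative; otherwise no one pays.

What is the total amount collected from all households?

12

Total value 76 ≥ cost 61, so it is built.
Household 1: others sum to 71; max(0, 61 - 71) = 0.
Household 2: others sum to 60; max(0, 61 - 60) = 1.
Household 3: others sum to 62; max(0, 61 - 62) = 0.
Household 4: others sum to 50; max(0, 61 - 50) = 11.
Household 5: others sum to 61; max(0, 61 - 61) = 0.
Total collected = 0 + 1 + 0 + 11 + 0 = 12.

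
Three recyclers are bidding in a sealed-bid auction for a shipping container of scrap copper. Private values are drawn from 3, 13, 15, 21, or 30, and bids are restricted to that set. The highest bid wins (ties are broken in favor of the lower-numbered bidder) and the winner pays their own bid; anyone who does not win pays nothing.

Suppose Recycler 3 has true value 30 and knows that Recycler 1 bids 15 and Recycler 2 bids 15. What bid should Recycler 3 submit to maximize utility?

21

Bid 3: loses, pays 0, utility 0.
Bid 13: loses, pays 0, utility 0.
Bid 15: loses, pays 0, utility 0.
Bid 21: wins, pays 21, utility 30 - 21 = 9.
Bid 30: wins, pays 30, utility 30 - 30 = 0.
The best choice is 21 with utility 9.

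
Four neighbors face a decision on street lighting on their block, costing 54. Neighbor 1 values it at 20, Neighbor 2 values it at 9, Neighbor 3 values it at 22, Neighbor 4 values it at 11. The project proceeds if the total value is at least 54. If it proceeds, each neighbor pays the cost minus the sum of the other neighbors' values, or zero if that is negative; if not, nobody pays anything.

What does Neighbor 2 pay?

Total value 62 ≥ cost 54, so the project is built.
The other neighbors' values sum to 53.
Cost minus that sum is 54 - 53 = 1.

1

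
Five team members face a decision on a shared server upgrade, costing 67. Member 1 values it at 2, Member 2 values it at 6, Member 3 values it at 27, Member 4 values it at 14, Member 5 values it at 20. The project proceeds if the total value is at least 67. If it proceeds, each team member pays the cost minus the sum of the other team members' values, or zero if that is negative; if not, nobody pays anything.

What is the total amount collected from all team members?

59

Total value 69 ≥ cost 67, so it is built.
Member 1: others sum to 67; max(0, 67 - 67) = 0.
Member 2: others sum to 63; max(0, 67 - 63) = 4.
Member 3: others sum to 42; max(0, 67 - 42) = 25.
Member 4: others sum to 55; max(0, 67 - 55) = 12.
Member 5: others sum to 49; max(0, 67 - 49) = 18.
Total collected = 0 + 4 + 25 + 12 + 18 = 59.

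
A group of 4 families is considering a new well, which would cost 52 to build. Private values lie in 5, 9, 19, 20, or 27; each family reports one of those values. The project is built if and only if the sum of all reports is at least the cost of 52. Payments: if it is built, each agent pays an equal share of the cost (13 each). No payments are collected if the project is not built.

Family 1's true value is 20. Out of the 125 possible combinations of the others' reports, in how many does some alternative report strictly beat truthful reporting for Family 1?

7

Others report (5, 5, 19): truth gives 0; report 27 gives 7 > 0. Violating.
Others report (5, 5, 20): truth gives 0; report 27 gives 7 > 0. Violating.
Others report (5, 19, 5): truth gives 0; report 27 gives 7 > 0. Violating.
Others report (5, 20, 5): truth gives 0; report 27 gives 7 > 0. Violating.
Others report (5, 5, 5): truth gives 0; no alternative beats it.
Others report (5, 5, 9): truth gives 0; no alternative beats it.
(Checking all 125 profiles: 7 have a profitable deviation, 118 do not.)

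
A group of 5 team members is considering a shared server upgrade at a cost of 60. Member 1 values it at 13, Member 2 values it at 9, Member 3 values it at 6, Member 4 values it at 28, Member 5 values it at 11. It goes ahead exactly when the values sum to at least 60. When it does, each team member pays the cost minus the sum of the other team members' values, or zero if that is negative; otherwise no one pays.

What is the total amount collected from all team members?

Total value 67 ≥ cost 60, so it is built.
Member 1: others sum to 54; max(0, 60 - 54) = 6.
Member 2: others sum to 58; max(0, 60 - 58) = 2.
Member 3: others sum to 61; max(0, 60 - 61) = 0.
Member 4: others sum to 39; max(0, 60 - 39) = 21.
Member 5: others sum to 56; max(0, 60 - 56) = 4.
Total collected = 6 + 2 + 0 + 21 + 4 = 33.

33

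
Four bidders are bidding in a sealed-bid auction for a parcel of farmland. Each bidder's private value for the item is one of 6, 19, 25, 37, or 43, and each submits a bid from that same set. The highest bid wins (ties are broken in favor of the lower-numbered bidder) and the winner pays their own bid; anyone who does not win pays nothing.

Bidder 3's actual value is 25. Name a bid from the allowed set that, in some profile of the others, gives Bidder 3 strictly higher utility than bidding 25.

Suppose Bidder 1 bids 6, Bidder 2 bids 6 and Bidder 4 bids 6.
Bid 25: wins, pays 25, utility 25 - 25 = 0.
Bid 19: wins, pays 19, utility 25 - 19 = 6.
So bidding 19 beats truth here (6 > 0).

19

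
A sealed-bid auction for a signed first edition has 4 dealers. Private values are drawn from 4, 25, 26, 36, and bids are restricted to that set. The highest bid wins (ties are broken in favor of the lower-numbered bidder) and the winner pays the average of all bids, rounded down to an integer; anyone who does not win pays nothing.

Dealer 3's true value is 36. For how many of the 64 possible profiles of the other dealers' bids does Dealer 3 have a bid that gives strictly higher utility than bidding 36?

12

Others bid (4, 4, 4): truth gives 24; bid 25 gives 27 > 24. Violating.
Others bid (4, 4, 25): truth gives 19; bid 25 gives 22 > 19. Violating.
Others bid (4, 4, 26): truth gives 19; bid 26 gives 21 > 19. Violating.
Others bid (4, 25, 4): truth gives 19; bid 26 gives 22 > 19. Violating.
Others bid (4, 4, 36): truth gives 16; no alternative beats it.
Others bid (4, 25, 36): truth gives 11; no alternative beats it.
(Checking all 64 profiles: 12 have a profitable deviation, 52 do not.)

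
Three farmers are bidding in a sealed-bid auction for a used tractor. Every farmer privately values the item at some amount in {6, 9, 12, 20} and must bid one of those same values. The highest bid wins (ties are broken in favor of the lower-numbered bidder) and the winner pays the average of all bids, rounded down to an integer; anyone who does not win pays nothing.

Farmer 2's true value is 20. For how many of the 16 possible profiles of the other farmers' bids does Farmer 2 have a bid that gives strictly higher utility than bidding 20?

6

Others bid (6, 6): truth gives 10; bid 9 gives 13 > 10. Violating.
Others bid (6, 9): truth gives 9; bid 9 gives 12 > 9. Violating.
Others bid (6, 12): truth gives 8; bid 12 gives 10 > 8. Violating.
Others bid (9, 6): truth gives 9; bid 12 gives 11 > 9. Violating.
Others bid (6, 20): truth gives 5; no alternative beats it.
Others bid (9, 20): truth gives 4; no alternative beats it.
(Checking all 16 profiles: 6 have a profitable deviation, 10 do not.)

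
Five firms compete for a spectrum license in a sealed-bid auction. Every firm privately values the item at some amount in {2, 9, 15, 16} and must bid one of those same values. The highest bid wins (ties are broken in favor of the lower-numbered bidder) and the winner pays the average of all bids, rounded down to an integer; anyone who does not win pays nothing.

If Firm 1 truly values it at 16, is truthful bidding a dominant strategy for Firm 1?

No

Consider the case where Firm 2 bids 2, Firm 3 bids 2, Firm 4 bids 2 and Firm 5 bids 2.
Truthful bid 16: wins, pays 4, utility 16 - 4 = 12.
Bid 2 instead: wins, pays 2, utility 16 - 2 = 14.
Since 14 > 12, bidding 2 is strictly better here, so truthful bidding is not dominant.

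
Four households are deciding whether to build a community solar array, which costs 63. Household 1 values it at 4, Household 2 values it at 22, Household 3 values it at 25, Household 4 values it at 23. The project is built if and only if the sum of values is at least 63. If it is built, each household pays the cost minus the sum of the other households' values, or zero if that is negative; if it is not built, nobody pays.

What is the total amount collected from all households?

37

Total value 74 ≥ cost 63, so it is built.
Household 1: others sum to 70; max(0, 63 - 70) = 0.
Household 2: others sum to 52; max(0, 63 - 52) = 11.
Household 3: others sum to 49; max(0, 63 - 49) = 14.
Household 4: others sum to 51; max(0, 63 - 51) = 12.
Total collected = 0 + 11 + 14 + 12 = 37.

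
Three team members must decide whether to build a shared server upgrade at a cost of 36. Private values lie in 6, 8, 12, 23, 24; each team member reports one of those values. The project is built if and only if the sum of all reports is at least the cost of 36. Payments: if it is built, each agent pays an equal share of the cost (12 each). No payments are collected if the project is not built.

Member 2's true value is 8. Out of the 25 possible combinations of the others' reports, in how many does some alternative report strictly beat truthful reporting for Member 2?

Others report (6, 23): truth gives -4; report 6 gives 0 > -4. Violating.
Others report (23, 6): truth gives -4; report 6 gives 0 > -4. Violating.
Others report (6, 6): truth gives 0; no alternative beats it.
Others report (6, 8): truth gives 0; no alternative beats it.
(Checking all 25 profiles: 2 have a profitable deviation, 23 do not.)

2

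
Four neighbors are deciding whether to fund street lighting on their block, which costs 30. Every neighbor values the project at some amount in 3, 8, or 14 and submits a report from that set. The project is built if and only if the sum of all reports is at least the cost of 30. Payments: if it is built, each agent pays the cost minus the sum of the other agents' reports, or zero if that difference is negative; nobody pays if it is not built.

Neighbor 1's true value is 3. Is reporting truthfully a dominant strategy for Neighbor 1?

Yes

Check each profile of the others' reports and compare truth against every alternative report.
Others report (8, 8, 8): truth gives 0, best alternative gives -3.
Others report (3, 8, 14): truth gives 0, best alternative gives -2.
Others report (3, 14, 8): truth gives 0, best alternative gives -2.
Others report (8, 3, 14): truth gives 0, best alternative gives -2.
Others report (8, 14, 3): truth gives 0, best alternative gives -2.
Others report (14, 3, 8): truth gives 0, best alternative gives -2.
(Remaining 21 profiles checked similarly; truth is weakly best in each.)
In every case the truthful report is at least as good as any alternative, so it is a dominant strategy.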